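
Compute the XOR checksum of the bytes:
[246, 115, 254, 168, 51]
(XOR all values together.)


XOR chain: 246 ^ 115 ^ 254 ^ 168 ^ 51 = 224

224


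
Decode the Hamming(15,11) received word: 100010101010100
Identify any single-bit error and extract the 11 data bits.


Syndrome = 12: error at position 12

Data: 01011011100 (corrected bit 12)


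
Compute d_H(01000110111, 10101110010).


XOR: 11101000101
Count of 1s: 6

6


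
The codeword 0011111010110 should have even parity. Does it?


Number of 1s: 8

Yes, parity is correct (8 ones)


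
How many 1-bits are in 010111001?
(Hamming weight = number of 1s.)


Counting 1s in 010111001

5


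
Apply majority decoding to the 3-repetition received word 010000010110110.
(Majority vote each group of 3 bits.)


Groups: 010, 000, 010, 110, 110
Majority votes: 00011

00011


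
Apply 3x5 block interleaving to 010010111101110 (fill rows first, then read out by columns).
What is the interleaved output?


Matrix:
  01001
  01111
  01110
Read columns: 000111011011110

000111011011110


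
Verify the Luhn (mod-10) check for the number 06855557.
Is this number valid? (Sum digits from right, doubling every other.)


Luhn sum = 32
32 mod 10 = 2

Invalid (Luhn sum mod 10 = 2)


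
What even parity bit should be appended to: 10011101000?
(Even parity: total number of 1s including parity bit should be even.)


Number of 1s in data: 5
Parity bit: 1

1


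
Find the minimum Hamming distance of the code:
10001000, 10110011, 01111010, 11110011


Comparing all pairs, minimum distance: 1
Can detect 0 errors, correct 0 errors

1


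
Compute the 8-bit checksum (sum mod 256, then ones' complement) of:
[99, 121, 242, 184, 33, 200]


Sum = 879 mod 256 = 111
Complement = 144

144


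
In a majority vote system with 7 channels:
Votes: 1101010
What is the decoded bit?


Ones: 4 out of 7
Threshold: 4

1 (4/7 voted 1)


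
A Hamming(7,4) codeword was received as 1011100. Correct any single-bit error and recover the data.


Syndrome = 3: error at position 3

Data: 0100 (corrected bit 3)


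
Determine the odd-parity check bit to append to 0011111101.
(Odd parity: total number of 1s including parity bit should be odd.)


Number of 1s in data: 7
Parity bit: 0

0


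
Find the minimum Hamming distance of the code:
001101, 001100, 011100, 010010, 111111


Comparing all pairs, minimum distance: 1
Can detect 0 errors, correct 0 errors

1


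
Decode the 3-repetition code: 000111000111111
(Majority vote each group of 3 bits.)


Groups: 000, 111, 000, 111, 111
Majority votes: 01011

01011


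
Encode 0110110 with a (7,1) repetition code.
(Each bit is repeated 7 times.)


Each bit -> 7 copies

0000000111111111111110000000111111111111110000000


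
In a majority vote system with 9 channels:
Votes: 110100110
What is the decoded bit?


Ones: 5 out of 9
Threshold: 5

1 (5/9 voted 1)


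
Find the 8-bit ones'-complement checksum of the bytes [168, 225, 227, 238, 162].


Sum = 1020 mod 256 = 252
Complement = 3

3


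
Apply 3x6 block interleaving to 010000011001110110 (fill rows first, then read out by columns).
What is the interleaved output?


Matrix:
  010000
  011001
  110110
Read columns: 001111010001001010

001111010001001010


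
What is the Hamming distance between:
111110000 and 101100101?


XOR: 010010101
Count of 1s: 4

4


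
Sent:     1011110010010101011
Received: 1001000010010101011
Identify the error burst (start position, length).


XOR: 0010110000000000000

Burst at position 2, length 4


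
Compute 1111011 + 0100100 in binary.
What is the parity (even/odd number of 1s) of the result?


1111011 = 123
0100100 = 36
Sum = 159 = 10011111
1s count = 6

even parity (6 ones in 10011111)


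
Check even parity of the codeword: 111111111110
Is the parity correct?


Number of 1s: 11

No, parity error (11 ones)


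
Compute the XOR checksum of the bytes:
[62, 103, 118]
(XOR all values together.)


XOR chain: 62 ^ 103 ^ 118 = 47

47


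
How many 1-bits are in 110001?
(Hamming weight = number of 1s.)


Counting 1s in 110001

3


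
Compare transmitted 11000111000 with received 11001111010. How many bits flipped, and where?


XOR: 00001000010

2 error(s) at position(s): 4, 9


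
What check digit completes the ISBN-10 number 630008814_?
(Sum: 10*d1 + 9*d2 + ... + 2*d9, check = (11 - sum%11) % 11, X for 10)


Weighted sum: 170
170 mod 11 = 5

Check digit: 6


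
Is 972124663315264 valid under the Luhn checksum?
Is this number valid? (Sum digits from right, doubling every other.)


Luhn sum = 57
57 mod 10 = 7

Invalid (Luhn sum mod 10 = 7)


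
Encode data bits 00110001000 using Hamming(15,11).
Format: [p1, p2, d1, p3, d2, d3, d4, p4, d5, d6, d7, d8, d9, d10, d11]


Parity bits: p1=1, p2=0, p3=1, p4=1

100101110001000


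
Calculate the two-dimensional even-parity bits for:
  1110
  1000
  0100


Row parities: 111
Column parities: 0010

Row P: 111, Col P: 0010, Corner: 1


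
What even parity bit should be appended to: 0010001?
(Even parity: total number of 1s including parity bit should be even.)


Number of 1s in data: 2
Parity bit: 0

0


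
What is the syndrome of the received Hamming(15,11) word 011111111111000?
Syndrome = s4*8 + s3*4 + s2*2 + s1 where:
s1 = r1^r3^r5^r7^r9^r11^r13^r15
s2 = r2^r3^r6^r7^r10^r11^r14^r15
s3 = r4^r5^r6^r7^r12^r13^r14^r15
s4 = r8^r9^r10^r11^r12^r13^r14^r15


s1=1, s2=0, s3=1, s4=1

Syndrome = 13 (error at position 13)


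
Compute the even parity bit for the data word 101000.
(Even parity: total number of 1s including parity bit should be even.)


Number of 1s in data: 2
Parity bit: 0

0


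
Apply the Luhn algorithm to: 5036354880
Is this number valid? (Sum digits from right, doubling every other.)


Luhn sum = 47
47 mod 10 = 7

Invalid (Luhn sum mod 10 = 7)


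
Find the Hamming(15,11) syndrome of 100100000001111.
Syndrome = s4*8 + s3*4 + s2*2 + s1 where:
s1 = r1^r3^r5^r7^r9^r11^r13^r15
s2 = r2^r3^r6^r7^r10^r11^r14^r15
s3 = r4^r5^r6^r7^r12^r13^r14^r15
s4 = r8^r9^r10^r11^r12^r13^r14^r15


s1=1, s2=0, s3=1, s4=0

Syndrome = 5 (error at position 5)


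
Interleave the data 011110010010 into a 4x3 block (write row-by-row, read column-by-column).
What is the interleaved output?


Matrix:
  011
  110
  010
  010
Read columns: 010011111000

010011111000


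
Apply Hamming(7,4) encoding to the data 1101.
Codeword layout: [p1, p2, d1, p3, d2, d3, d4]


Parity bits: p1=1, p2=0, p3=0

1010101


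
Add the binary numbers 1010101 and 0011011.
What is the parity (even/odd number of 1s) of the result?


1010101 = 85
0011011 = 27
Sum = 112 = 1110000
1s count = 3

odd parity (3 ones in 1110000)


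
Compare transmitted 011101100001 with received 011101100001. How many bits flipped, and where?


XOR: 000000000000

0 errors (received matches sent)


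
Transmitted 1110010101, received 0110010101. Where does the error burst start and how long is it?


XOR: 1000000000

Burst at position 0, length 1


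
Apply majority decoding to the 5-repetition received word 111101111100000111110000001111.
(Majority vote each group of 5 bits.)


Groups: 11110, 11111, 00000, 11111, 00000, 01111
Majority votes: 110101

110101


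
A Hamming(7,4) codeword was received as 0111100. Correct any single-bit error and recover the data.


Syndrome = 0: no error detected

Data: 1100 (no errors)


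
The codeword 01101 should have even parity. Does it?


Number of 1s: 3

No, parity error (3 ones)


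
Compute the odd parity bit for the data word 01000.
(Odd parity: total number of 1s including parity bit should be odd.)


Number of 1s in data: 1
Parity bit: 0

0


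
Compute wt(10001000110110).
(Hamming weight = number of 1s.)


Counting 1s in 10001000110110

6


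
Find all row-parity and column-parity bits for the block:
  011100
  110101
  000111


Row parities: 101
Column parities: 101110

Row P: 101, Col P: 101110, Corner: 0


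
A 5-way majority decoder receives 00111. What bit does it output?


Ones: 3 out of 5
Threshold: 3

1 (3/5 voted 1)


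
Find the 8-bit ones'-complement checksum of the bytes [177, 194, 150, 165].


Sum = 686 mod 256 = 174
Complement = 81

81


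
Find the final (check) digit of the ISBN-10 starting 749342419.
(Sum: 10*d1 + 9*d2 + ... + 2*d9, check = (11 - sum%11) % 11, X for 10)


Weighted sum: 270
270 mod 11 = 6

Check digit: 5


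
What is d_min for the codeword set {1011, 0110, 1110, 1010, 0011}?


Comparing all pairs, minimum distance: 1
Can detect 0 errors, correct 0 errors

1


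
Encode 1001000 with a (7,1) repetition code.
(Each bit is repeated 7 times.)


Each bit -> 7 copies

1111111000000000000001111111000000000000000000000


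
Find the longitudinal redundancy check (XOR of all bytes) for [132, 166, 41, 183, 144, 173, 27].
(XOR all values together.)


XOR chain: 132 ^ 166 ^ 41 ^ 183 ^ 144 ^ 173 ^ 27 = 154

154


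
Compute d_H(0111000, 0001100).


XOR: 0110100
Count of 1s: 3

3


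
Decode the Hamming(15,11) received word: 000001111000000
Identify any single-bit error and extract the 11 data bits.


Syndrome = 0: no error detected

Data: 00111000000 (no errors)


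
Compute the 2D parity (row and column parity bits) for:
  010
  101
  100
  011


Row parities: 1010
Column parities: 000

Row P: 1010, Col P: 000, Corner: 0


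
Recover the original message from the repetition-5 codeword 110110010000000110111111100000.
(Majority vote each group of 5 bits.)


Groups: 11011, 00100, 00000, 11011, 11111, 00000
Majority votes: 100110

100110


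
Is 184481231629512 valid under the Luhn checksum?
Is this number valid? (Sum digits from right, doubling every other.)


Luhn sum = 62
62 mod 10 = 2

Invalid (Luhn sum mod 10 = 2)


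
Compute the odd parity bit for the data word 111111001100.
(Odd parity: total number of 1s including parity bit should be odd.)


Number of 1s in data: 8
Parity bit: 1

1


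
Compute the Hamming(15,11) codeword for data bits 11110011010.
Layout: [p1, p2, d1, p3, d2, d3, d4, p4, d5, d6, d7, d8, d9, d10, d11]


Parity bits: p1=0, p2=1, p3=1, p4=1

011111110011010


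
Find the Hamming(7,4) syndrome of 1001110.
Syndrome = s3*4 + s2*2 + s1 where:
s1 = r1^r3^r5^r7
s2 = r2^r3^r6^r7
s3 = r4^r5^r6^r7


s1=0, s2=1, s3=1

Syndrome = 6 (error at position 6)


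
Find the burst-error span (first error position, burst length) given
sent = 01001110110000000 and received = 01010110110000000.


XOR: 00011000000000000

Burst at position 3, length 2


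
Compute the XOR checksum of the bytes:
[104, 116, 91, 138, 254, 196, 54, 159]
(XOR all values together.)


XOR chain: 104 ^ 116 ^ 91 ^ 138 ^ 254 ^ 196 ^ 54 ^ 159 = 94

94


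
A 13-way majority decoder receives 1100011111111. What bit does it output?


Ones: 10 out of 13
Threshold: 7

1 (10/13 voted 1)


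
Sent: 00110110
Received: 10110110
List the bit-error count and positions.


XOR: 10000000

1 error(s) at position(s): 0


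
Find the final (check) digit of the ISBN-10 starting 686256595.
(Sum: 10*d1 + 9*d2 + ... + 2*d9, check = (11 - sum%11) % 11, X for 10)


Weighted sum: 311
311 mod 11 = 3

Check digit: 8


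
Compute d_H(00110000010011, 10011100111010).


XOR: 10101100101001
Count of 1s: 7

7


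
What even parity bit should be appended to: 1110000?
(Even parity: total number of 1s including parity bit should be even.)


Number of 1s in data: 3
Parity bit: 1

1


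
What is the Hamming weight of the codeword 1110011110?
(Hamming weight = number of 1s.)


Counting 1s in 1110011110

7


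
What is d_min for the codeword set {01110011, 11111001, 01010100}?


Comparing all pairs, minimum distance: 3
Can detect 2 errors, correct 1 errors

3


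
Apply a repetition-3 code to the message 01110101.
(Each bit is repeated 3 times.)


Each bit -> 3 copies

000111111111000111000111


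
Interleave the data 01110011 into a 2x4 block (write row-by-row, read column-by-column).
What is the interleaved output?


Matrix:
  0111
  0011
Read columns: 00101111

00101111


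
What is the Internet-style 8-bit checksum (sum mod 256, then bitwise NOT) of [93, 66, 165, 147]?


Sum = 471 mod 256 = 215
Complement = 40

40


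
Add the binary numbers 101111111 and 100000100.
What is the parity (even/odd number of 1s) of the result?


101111111 = 383
100000100 = 260
Sum = 643 = 1010000011
1s count = 4

even parity (4 ones in 1010000011)


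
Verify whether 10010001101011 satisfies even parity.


Number of 1s: 7

No, parity error (7 ones)


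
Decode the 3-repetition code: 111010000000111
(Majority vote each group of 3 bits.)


Groups: 111, 010, 000, 000, 111
Majority votes: 10001

10001


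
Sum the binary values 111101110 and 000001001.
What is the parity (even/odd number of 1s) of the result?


111101110 = 494
000001001 = 9
Sum = 503 = 111110111
1s count = 8

even parity (8 ones in 111110111)


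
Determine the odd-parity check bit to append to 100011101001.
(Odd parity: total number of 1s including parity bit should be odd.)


Number of 1s in data: 6
Parity bit: 1

1


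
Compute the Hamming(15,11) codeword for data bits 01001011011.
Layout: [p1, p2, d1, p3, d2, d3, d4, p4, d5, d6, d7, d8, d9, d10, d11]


Parity bits: p1=0, p2=1, p3=0, p4=1

010010011011011


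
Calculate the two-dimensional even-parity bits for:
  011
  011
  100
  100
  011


Row parities: 00110
Column parities: 011

Row P: 00110, Col P: 011, Corner: 0


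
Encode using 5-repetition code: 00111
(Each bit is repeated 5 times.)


Each bit -> 5 copies

0000000000111111111111111


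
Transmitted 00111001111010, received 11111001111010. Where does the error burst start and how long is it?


XOR: 11000000000000

Burst at position 0, length 2


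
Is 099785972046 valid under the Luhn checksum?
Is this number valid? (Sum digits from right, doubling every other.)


Luhn sum = 71
71 mod 10 = 1

Invalid (Luhn sum mod 10 = 1)


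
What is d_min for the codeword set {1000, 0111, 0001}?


Comparing all pairs, minimum distance: 2
Can detect 1 errors, correct 0 errors

2


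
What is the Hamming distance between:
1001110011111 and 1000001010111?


XOR: 0001111001000
Count of 1s: 5

5


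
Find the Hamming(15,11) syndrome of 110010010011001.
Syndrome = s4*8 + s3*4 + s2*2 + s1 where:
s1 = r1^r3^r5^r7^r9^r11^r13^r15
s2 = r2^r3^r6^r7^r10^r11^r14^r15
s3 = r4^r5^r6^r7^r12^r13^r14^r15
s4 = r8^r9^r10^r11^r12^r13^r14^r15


s1=0, s2=1, s3=1, s4=0

Syndrome = 6 (error at position 6)


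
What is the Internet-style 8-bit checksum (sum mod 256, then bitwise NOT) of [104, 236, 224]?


Sum = 564 mod 256 = 52
Complement = 203

203


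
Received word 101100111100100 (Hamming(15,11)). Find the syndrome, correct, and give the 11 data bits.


Syndrome = 7: error at position 7

Data: 10001100100 (corrected bit 7)


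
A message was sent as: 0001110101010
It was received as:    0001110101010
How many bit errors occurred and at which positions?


XOR: 0000000000000

0 errors (received matches sent)


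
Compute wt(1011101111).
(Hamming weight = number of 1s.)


Counting 1s in 1011101111

8


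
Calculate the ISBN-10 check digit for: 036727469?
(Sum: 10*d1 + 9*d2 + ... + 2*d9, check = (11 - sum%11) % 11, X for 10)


Weighted sum: 223
223 mod 11 = 3

Check digit: 8


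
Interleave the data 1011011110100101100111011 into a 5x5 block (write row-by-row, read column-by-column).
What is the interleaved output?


Matrix:
  10110
  11110
  10010
  11001
  11011
Read columns: 1111101011110001110100011

1111101011110001110100011


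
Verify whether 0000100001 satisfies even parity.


Number of 1s: 2

Yes, parity is correct (2 ones)


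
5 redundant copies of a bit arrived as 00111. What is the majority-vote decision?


Ones: 3 out of 5
Threshold: 3

1 (3/5 voted 1)


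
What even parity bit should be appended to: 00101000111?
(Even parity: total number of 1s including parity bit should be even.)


Number of 1s in data: 5
Parity bit: 1

1


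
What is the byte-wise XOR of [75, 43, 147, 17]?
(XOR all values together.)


XOR chain: 75 ^ 43 ^ 147 ^ 17 = 226

226


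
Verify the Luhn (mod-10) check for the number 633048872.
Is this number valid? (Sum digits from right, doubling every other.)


Luhn sum = 41
41 mod 10 = 1

Invalid (Luhn sum mod 10 = 1)


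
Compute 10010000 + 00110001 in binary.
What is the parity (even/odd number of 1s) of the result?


10010000 = 144
00110001 = 49
Sum = 193 = 11000001
1s count = 3

odd parity (3 ones in 11000001)


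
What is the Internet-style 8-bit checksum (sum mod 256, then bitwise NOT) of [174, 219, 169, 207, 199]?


Sum = 968 mod 256 = 200
Complement = 55

55


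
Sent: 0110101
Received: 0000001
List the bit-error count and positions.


XOR: 0110100

3 error(s) at position(s): 1, 2, 4


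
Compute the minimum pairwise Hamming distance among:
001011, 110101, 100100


Comparing all pairs, minimum distance: 2
Can detect 1 errors, correct 0 errors

2


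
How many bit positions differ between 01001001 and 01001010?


XOR: 00000011
Count of 1s: 2

2


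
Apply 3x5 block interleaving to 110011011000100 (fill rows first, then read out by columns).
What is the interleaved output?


Matrix:
  11001
  10110
  00100
Read columns: 110100011010100

110100011010100


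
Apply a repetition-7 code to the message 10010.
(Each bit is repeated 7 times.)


Each bit -> 7 copies

11111110000000000000011111110000000


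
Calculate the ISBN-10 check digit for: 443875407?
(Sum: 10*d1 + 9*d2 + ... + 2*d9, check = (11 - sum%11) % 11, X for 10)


Weighted sum: 253
253 mod 11 = 0

Check digit: 0


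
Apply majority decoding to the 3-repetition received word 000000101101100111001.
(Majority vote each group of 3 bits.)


Groups: 000, 000, 101, 101, 100, 111, 001
Majority votes: 0011010

0011010


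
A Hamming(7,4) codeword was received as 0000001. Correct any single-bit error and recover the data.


Syndrome = 7: error at position 7

Data: 0000 (corrected bit 7)


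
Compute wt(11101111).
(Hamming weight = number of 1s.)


Counting 1s in 11101111

7


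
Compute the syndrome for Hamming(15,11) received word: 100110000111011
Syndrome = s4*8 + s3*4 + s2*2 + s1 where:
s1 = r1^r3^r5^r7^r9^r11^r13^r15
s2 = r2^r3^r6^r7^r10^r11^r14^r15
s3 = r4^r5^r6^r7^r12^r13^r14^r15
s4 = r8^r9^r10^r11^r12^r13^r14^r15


s1=0, s2=0, s3=1, s4=1

Syndrome = 12 (error at position 12)


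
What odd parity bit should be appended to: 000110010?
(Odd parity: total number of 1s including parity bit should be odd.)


Number of 1s in data: 3
Parity bit: 0

0


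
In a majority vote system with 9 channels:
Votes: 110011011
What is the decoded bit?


Ones: 6 out of 9
Threshold: 5

1 (6/9 voted 1)


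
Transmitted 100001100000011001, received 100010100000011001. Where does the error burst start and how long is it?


XOR: 000011000000000000

Burst at position 4, length 2


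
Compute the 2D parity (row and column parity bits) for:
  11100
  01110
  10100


Row parities: 110
Column parities: 00110

Row P: 110, Col P: 00110, Corner: 0


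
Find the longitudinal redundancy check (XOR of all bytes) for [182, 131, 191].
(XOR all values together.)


XOR chain: 182 ^ 131 ^ 191 = 138

138


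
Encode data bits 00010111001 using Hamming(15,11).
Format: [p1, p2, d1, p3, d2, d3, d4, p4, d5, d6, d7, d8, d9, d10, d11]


Parity bits: p1=1, p2=0, p3=1, p4=0

100100100111001


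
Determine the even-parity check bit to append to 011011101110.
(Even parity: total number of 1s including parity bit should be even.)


Number of 1s in data: 8
Parity bit: 0

0


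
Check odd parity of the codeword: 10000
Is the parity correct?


Number of 1s: 1

Yes, parity is correct (1 ones)


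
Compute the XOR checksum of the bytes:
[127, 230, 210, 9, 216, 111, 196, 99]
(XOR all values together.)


XOR chain: 127 ^ 230 ^ 210 ^ 9 ^ 216 ^ 111 ^ 196 ^ 99 = 82

82


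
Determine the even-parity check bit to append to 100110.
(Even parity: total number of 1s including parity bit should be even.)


Number of 1s in data: 3
Parity bit: 1

1


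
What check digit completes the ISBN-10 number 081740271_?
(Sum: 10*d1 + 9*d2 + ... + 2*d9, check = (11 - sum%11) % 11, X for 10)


Weighted sum: 184
184 mod 11 = 8

Check digit: 3


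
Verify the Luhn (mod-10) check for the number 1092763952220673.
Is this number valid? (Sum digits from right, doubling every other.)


Luhn sum = 62
62 mod 10 = 2

Invalid (Luhn sum mod 10 = 2)


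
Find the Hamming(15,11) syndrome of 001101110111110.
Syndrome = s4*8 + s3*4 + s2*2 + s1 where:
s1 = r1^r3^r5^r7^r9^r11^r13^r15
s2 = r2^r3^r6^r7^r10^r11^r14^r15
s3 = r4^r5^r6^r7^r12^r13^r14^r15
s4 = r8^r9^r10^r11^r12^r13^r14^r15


s1=0, s2=0, s3=0, s4=0

Syndrome = 0 (no error)


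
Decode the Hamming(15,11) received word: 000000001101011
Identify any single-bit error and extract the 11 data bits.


Syndrome = 14: error at position 14

Data: 00001101001 (corrected bit 14)


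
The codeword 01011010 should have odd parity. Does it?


Number of 1s: 4

No, parity error (4 ones)


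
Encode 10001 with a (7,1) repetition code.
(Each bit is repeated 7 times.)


Each bit -> 7 copies

11111110000000000000000000001111111


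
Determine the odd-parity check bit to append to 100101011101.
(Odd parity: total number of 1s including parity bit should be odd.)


Number of 1s in data: 7
Parity bit: 0

0


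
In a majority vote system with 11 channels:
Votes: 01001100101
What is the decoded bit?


Ones: 5 out of 11
Threshold: 6

0 (5/11 voted 1)


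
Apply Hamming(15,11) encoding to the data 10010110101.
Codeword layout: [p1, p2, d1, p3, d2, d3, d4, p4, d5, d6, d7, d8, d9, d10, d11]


Parity bits: p1=1, p2=1, p3=1, p4=0

111100100110101


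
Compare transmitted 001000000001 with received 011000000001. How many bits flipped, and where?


XOR: 010000000000

1 error(s) at position(s): 1


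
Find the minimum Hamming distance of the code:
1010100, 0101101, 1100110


Comparing all pairs, minimum distance: 3
Can detect 2 errors, correct 1 errors

3


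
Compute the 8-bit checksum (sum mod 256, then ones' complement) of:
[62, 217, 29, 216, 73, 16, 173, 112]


Sum = 898 mod 256 = 130
Complement = 125

125


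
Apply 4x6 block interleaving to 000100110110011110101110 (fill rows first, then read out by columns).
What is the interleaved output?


Matrix:
  000100
  110110
  011110
  101110
Read columns: 010101100011111101110000

010101100011111101110000


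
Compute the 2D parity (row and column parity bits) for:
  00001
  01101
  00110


Row parities: 110
Column parities: 01010

Row P: 110, Col P: 01010, Corner: 0


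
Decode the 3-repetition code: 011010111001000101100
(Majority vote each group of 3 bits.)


Groups: 011, 010, 111, 001, 000, 101, 100
Majority votes: 1010010

1010010


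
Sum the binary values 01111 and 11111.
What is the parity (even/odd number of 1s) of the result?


01111 = 15
11111 = 31
Sum = 46 = 101110
1s count = 4

even parity (4 ones in 101110)


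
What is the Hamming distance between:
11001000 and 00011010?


XOR: 11010010
Count of 1s: 4

4


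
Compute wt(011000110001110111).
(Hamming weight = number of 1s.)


Counting 1s in 011000110001110111

10


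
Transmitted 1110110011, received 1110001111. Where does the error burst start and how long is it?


XOR: 0000111100

Burst at position 4, length 4


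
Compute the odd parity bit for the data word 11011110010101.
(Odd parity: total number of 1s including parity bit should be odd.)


Number of 1s in data: 9
Parity bit: 0

0


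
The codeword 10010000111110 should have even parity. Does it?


Number of 1s: 7

No, parity error (7 ones)


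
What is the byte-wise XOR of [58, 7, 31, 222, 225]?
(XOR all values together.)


XOR chain: 58 ^ 7 ^ 31 ^ 222 ^ 225 = 29

29


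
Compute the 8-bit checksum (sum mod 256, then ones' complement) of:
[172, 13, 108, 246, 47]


Sum = 586 mod 256 = 74
Complement = 181

181


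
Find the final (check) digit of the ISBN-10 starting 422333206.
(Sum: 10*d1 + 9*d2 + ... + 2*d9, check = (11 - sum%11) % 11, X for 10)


Weighted sum: 148
148 mod 11 = 5

Check digit: 6


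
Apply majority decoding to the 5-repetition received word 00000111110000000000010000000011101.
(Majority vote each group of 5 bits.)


Groups: 00000, 11111, 00000, 00000, 01000, 00000, 11101
Majority votes: 0100001

0100001


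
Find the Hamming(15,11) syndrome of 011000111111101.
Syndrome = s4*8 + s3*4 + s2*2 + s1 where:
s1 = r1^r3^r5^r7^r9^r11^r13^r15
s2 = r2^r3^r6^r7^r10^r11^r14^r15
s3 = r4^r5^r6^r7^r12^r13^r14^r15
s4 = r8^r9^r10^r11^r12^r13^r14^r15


s1=0, s2=0, s3=0, s4=1

Syndrome = 8 (error at position 8)


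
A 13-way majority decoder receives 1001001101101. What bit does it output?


Ones: 7 out of 13
Threshold: 7

1 (7/13 voted 1)


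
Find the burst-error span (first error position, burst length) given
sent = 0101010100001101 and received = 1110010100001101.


XOR: 1011000000000000

Burst at position 0, length 4


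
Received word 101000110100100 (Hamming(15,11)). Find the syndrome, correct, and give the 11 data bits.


Syndrome = 10: error at position 10

Data: 10010000100 (corrected bit 10)


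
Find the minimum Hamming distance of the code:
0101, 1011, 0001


Comparing all pairs, minimum distance: 1
Can detect 0 errors, correct 0 errors

1


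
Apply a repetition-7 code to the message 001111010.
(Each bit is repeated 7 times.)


Each bit -> 7 copies

000000000000001111111111111111111111111111000000011111110000000


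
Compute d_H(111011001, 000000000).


XOR: 111011001
Count of 1s: 6

6


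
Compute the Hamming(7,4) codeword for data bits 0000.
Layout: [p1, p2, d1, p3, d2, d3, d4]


Parity bits: p1=0, p2=0, p3=0

0000000


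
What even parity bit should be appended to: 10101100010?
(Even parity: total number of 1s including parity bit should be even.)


Number of 1s in data: 5
Parity bit: 1

1


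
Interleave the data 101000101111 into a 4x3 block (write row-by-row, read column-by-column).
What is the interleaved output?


Matrix:
  101
  000
  101
  111
Read columns: 101100011011

101100011011


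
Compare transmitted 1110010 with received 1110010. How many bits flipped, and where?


XOR: 0000000

0 errors (received matches sent)


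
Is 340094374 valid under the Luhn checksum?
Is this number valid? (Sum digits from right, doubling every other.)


Luhn sum = 40
40 mod 10 = 0

Valid (Luhn sum mod 10 = 0)


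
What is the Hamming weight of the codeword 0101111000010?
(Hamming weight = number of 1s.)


Counting 1s in 0101111000010

6


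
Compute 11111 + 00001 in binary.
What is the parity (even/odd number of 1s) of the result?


11111 = 31
00001 = 1
Sum = 32 = 100000
1s count = 1

odd parity (1 ones in 100000)


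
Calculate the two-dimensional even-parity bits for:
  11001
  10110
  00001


Row parities: 111
Column parities: 01110

Row P: 111, Col P: 01110, Corner: 1


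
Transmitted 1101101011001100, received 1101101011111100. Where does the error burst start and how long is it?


XOR: 0000000000110000

Burst at position 10, length 2


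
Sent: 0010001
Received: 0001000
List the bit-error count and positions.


XOR: 0011001

3 error(s) at position(s): 2, 3, 6


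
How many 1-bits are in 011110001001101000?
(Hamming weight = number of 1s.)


Counting 1s in 011110001001101000

8


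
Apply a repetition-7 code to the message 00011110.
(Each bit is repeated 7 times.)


Each bit -> 7 copies

00000000000000000000011111111111111111111111111110000000


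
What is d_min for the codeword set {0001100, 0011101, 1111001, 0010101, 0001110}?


Comparing all pairs, minimum distance: 1
Can detect 0 errors, correct 0 errors

1


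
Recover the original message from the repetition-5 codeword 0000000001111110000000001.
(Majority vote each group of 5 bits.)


Groups: 00000, 00001, 11111, 00000, 00001
Majority votes: 00100

00100


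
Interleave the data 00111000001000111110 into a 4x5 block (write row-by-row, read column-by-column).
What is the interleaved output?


Matrix:
  00111
  00000
  10001
  11110
Read columns: 00110001100110011010

00110001100110011010


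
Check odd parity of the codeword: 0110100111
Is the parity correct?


Number of 1s: 6

No, parity error (6 ones)


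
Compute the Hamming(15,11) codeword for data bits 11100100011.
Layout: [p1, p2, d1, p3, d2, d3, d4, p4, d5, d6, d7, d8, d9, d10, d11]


Parity bits: p1=1, p2=1, p3=0, p4=1

111011010100011


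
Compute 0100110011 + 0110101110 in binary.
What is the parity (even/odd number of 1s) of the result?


0100110011 = 307
0110101110 = 430
Sum = 737 = 1011100001
1s count = 5

odd parity (5 ones in 1011100001)


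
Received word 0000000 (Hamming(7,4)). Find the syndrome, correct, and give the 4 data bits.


Syndrome = 0: no error detected

Data: 0000 (no errors)


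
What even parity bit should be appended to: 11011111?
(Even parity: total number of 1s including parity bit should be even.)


Number of 1s in data: 7
Parity bit: 1

1


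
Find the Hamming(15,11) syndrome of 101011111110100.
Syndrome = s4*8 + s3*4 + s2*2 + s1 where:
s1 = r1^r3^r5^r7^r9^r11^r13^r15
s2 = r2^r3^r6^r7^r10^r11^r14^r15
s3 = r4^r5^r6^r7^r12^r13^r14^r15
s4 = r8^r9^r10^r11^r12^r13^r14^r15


s1=1, s2=1, s3=0, s4=1

Syndrome = 11 (error at position 11)


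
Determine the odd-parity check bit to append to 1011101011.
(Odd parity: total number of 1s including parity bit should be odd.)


Number of 1s in data: 7
Parity bit: 0

0


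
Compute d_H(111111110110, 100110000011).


XOR: 011001110101
Count of 1s: 7

7


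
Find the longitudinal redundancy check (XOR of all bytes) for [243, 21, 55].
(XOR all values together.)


XOR chain: 243 ^ 21 ^ 55 = 209

209


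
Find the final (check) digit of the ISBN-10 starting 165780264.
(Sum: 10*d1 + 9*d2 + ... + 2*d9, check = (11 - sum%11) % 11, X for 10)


Weighted sum: 235
235 mod 11 = 4

Check digit: 7


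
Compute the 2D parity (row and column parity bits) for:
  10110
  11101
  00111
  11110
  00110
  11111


Row parities: 101001
Column parities: 01011

Row P: 101001, Col P: 01011, Corner: 1


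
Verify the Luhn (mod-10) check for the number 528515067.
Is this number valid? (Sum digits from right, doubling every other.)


Luhn sum = 30
30 mod 10 = 0

Valid (Luhn sum mod 10 = 0)


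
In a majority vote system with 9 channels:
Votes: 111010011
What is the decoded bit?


Ones: 6 out of 9
Threshold: 5

1 (6/9 voted 1)


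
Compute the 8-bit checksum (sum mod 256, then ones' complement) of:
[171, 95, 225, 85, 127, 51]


Sum = 754 mod 256 = 242
Complement = 13

13


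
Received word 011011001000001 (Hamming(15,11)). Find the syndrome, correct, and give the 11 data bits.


Syndrome = 4: error at position 4

Data: 11101000001 (corrected bit 4)


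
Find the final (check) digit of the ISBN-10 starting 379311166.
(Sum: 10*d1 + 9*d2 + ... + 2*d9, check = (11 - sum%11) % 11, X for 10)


Weighted sum: 231
231 mod 11 = 0

Check digit: 0


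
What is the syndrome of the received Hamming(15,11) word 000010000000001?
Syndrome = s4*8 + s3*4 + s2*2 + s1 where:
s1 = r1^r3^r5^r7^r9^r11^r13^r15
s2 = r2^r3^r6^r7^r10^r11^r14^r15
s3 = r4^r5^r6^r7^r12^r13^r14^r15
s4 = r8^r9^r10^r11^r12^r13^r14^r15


s1=0, s2=1, s3=0, s4=1

Syndrome = 10 (error at position 10)


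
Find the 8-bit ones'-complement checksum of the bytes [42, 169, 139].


Sum = 350 mod 256 = 94
Complement = 161

161


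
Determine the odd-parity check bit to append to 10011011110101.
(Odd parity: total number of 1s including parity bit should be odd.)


Number of 1s in data: 9
Parity bit: 0

0


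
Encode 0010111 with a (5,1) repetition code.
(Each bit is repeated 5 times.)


Each bit -> 5 copies

00000000001111100000111111111111111


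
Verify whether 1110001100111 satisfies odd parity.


Number of 1s: 8

No, parity error (8 ones)


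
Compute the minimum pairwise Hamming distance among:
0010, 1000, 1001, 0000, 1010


Comparing all pairs, minimum distance: 1
Can detect 0 errors, correct 0 errors

1


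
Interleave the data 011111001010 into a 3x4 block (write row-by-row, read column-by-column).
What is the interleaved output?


Matrix:
  0111
  1100
  1010
Read columns: 011110101100

011110101100


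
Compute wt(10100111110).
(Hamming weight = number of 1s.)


Counting 1s in 10100111110

7


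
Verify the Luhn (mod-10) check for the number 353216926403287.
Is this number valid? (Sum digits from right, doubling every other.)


Luhn sum = 64
64 mod 10 = 4

Invalid (Luhn sum mod 10 = 4)


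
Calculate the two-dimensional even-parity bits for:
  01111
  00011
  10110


Row parities: 001
Column parities: 11010

Row P: 001, Col P: 11010, Corner: 1


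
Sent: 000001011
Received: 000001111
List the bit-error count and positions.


XOR: 000000100

1 error(s) at position(s): 6


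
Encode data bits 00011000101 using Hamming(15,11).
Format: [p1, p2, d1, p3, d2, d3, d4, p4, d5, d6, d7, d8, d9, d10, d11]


Parity bits: p1=0, p2=0, p3=1, p4=1

000100111000101


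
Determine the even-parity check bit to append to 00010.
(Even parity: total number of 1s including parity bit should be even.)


Number of 1s in data: 1
Parity bit: 1

1


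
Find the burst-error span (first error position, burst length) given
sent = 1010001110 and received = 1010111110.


XOR: 0000110000

Burst at position 4, length 2


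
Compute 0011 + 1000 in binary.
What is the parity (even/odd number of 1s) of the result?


0011 = 3
1000 = 8
Sum = 11 = 1011
1s count = 3

odd parity (3 ones in 1011)


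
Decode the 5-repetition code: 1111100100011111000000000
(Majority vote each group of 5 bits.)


Groups: 11111, 00100, 01111, 10000, 00000
Majority votes: 10100

10100


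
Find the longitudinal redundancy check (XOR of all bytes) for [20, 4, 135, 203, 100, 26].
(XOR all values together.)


XOR chain: 20 ^ 4 ^ 135 ^ 203 ^ 100 ^ 26 = 34

34


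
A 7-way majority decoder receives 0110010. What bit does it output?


Ones: 3 out of 7
Threshold: 4

0 (3/7 voted 1)


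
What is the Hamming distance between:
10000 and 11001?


XOR: 01001
Count of 1s: 2

2


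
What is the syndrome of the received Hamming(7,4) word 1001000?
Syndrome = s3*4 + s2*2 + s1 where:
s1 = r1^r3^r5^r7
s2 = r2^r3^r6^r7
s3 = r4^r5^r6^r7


s1=1, s2=0, s3=1

Syndrome = 5 (error at position 5)


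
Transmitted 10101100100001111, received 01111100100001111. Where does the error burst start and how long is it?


XOR: 11010000000000000

Burst at position 0, length 4


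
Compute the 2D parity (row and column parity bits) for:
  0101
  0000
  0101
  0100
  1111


Row parities: 00010
Column parities: 1011

Row P: 00010, Col P: 1011, Corner: 1


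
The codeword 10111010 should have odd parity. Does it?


Number of 1s: 5

Yes, parity is correct (5 ones)


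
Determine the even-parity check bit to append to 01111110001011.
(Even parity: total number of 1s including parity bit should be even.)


Number of 1s in data: 9
Parity bit: 1

1


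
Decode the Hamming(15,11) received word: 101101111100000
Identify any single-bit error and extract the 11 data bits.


Syndrome = 12: error at position 12

Data: 10111101000 (corrected bit 12)


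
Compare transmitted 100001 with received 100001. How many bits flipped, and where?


XOR: 000000

0 errors (received matches sent)


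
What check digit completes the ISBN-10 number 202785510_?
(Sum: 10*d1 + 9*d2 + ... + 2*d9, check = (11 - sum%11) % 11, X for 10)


Weighted sum: 181
181 mod 11 = 5

Check digit: 6


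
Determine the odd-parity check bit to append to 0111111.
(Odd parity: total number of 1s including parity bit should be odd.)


Number of 1s in data: 6
Parity bit: 1

1


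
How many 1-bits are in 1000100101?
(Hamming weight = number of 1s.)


Counting 1s in 1000100101

4


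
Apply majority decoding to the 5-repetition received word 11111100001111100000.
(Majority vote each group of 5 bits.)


Groups: 11111, 10000, 11111, 00000
Majority votes: 1010

1010


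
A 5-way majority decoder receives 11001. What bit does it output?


Ones: 3 out of 5
Threshold: 3

1 (3/5 voted 1)


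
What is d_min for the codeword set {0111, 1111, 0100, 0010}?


Comparing all pairs, minimum distance: 1
Can detect 0 errors, correct 0 errors

1


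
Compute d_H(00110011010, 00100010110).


XOR: 00010001100
Count of 1s: 3

3


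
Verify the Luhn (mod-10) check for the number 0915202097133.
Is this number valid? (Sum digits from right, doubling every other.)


Luhn sum = 39
39 mod 10 = 9

Invalid (Luhn sum mod 10 = 9)


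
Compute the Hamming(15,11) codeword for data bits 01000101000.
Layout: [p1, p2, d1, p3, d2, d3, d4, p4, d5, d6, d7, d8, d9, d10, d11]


Parity bits: p1=1, p2=1, p3=0, p4=0

110010000101000


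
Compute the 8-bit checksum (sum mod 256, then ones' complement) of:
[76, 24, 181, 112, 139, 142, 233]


Sum = 907 mod 256 = 139
Complement = 116

116


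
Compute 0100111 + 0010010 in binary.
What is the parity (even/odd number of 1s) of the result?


0100111 = 39
0010010 = 18
Sum = 57 = 111001
1s count = 4

even parity (4 ones in 111001)


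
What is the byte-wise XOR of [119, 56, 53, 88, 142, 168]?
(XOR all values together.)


XOR chain: 119 ^ 56 ^ 53 ^ 88 ^ 142 ^ 168 = 4

4


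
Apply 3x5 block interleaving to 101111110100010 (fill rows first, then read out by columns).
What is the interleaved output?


Matrix:
  10111
  11101
  00010
Read columns: 110010110101110

110010110101110


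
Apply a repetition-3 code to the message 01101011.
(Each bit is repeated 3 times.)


Each bit -> 3 copies

000111111000111000111111


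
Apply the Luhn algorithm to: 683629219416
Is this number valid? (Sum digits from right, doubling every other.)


Luhn sum = 62
62 mod 10 = 2

Invalid (Luhn sum mod 10 = 2)


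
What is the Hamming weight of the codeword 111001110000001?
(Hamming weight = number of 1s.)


Counting 1s in 111001110000001

7


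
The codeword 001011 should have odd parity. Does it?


Number of 1s: 3

Yes, parity is correct (3 ones)


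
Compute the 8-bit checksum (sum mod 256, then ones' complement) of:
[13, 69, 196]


Sum = 278 mod 256 = 22
Complement = 233

233


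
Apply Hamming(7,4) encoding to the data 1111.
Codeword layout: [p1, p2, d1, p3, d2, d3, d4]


Parity bits: p1=1, p2=1, p3=1

1111111


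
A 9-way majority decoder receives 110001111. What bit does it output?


Ones: 6 out of 9
Threshold: 5

1 (6/9 voted 1)


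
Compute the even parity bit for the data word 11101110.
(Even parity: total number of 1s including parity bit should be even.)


Number of 1s in data: 6
Parity bit: 0

0


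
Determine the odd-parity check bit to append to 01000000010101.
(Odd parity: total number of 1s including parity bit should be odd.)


Number of 1s in data: 4
Parity bit: 1

1
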